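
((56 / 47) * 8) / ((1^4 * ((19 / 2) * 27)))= 896 / 24111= 0.04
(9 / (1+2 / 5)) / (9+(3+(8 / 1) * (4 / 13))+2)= 585 / 1498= 0.39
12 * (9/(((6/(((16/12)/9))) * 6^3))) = 1/81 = 0.01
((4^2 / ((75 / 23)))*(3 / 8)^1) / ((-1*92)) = -1 / 50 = -0.02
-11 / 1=-11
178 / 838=89 / 419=0.21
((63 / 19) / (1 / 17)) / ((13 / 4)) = 4284 / 247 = 17.34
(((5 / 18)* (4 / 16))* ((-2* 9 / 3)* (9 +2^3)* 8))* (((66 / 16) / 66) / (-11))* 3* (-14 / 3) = -4.51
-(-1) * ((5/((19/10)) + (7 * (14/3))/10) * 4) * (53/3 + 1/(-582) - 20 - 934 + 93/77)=-46963546022/2128665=-22062.44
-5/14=-0.36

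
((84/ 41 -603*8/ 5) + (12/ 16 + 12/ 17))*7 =-93803199/ 13940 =-6729.07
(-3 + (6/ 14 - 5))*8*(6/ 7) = -2544/ 49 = -51.92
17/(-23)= -17/23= -0.74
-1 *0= 0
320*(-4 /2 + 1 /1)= -320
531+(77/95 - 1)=530.81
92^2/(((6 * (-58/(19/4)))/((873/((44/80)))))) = -58496820/319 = -183375.61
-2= -2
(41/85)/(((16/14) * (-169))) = -287/114920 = -0.00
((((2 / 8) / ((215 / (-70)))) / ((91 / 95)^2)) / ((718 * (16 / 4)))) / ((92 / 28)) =-9025 / 960057904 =-0.00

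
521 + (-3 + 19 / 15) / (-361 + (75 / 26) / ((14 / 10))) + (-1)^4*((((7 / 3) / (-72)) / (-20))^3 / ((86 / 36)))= 6555135211230701561 / 12581716801536000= 521.00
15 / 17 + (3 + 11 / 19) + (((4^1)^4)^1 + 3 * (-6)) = 78315 / 323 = 242.46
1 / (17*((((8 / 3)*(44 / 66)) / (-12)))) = -27 / 68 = -0.40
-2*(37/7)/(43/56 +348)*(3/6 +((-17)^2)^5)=-61106363681.64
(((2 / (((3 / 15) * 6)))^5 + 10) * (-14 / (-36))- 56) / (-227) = 0.21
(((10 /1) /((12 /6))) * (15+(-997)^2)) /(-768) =-621265 /96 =-6471.51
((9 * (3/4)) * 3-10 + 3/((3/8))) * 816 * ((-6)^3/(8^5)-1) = -15349929/1024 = -14990.17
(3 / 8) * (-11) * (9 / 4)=-297 / 32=-9.28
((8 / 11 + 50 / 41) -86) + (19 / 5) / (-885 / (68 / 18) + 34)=-117351746 / 1395845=-84.07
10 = 10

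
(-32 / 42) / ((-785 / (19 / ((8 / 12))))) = 152 / 5495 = 0.03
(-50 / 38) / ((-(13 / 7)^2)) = 1225 / 3211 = 0.38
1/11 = 0.09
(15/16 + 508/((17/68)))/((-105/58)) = -943283/840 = -1122.96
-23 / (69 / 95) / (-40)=0.79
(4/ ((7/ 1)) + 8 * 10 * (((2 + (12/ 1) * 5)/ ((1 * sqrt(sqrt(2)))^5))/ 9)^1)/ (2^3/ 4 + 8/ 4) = 1/ 7 + 310 * 2^(3/ 4)/ 9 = 58.07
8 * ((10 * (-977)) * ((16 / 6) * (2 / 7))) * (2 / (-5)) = 500224 / 21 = 23820.19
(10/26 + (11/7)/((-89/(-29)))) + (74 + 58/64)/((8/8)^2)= 19645687/259168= 75.80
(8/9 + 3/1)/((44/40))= 350/99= 3.54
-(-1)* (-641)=-641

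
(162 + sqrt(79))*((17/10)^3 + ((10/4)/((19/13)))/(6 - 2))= 12684*sqrt(79)/2375 + 2054808/2375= 912.65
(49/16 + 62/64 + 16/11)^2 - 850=-101589639/123904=-819.91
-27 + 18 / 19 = -495 / 19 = -26.05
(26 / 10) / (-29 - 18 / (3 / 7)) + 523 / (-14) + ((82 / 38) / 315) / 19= -603811081 / 16147530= -37.39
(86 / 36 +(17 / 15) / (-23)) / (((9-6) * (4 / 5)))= 4843 / 4968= 0.97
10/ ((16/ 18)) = 11.25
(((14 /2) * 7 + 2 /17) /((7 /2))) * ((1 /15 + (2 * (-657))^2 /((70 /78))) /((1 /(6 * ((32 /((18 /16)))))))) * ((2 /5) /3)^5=1105459950813184 /5693034375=194177.63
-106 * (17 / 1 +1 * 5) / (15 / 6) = -4664 / 5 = -932.80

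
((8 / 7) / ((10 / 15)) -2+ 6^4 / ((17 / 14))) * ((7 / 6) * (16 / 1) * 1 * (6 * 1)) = 2031584 / 17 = 119504.94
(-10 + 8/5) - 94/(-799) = -704/85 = -8.28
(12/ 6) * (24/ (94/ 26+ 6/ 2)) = 312/ 43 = 7.26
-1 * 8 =-8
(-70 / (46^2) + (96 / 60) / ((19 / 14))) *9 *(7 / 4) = 7255773 / 402040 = 18.05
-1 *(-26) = 26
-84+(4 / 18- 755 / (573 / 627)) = -1564169 / 1719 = -909.93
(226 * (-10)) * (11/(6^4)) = -6215/324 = -19.18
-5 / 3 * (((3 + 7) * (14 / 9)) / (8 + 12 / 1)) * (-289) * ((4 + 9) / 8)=131495 / 216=608.77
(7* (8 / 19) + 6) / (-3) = -170 / 57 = -2.98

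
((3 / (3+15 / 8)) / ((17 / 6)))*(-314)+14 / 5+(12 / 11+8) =-684426 / 12155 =-56.31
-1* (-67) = 67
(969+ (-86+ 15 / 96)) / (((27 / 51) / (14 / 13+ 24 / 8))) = 25463161 / 3744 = 6801.06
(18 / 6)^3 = 27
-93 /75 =-31 /25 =-1.24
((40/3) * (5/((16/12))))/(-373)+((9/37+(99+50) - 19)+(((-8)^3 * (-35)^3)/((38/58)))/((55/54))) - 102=94887012764815/2884409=32896518.06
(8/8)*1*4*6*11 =264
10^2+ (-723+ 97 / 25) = -15478 / 25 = -619.12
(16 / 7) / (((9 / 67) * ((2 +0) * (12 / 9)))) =134 / 21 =6.38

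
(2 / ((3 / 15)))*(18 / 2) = 90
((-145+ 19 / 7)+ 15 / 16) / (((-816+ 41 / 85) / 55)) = 74009925 / 7763728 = 9.53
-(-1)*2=2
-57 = -57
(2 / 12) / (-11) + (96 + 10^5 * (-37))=-244193665 / 66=-3699904.02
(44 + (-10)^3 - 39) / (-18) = 995 / 18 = 55.28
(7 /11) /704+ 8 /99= 5695 /69696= 0.08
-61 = -61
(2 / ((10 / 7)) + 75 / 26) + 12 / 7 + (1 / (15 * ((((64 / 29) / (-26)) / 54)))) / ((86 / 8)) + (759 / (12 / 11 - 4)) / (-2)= 165919561 / 1252160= 132.51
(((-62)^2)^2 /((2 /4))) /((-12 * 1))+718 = -2462004.67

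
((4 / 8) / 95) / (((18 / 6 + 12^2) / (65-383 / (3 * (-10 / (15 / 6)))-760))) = -0.02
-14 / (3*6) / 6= -7 / 54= -0.13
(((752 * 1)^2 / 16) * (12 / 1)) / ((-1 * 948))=-447.39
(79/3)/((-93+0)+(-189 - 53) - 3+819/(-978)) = -25754/331383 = -0.08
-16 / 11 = -1.45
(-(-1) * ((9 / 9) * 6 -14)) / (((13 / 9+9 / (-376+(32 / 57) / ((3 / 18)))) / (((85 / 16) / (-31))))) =902700 / 935177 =0.97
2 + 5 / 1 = 7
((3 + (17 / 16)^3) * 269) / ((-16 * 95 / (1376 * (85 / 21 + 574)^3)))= -355896048188856742573 / 1801820160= -197520294250.04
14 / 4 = 7 / 2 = 3.50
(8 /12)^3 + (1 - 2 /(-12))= 79 /54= 1.46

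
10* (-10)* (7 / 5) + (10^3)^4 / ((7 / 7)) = 999999999860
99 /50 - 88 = -4301 /50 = -86.02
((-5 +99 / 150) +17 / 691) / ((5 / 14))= -1043679 / 86375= -12.08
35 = 35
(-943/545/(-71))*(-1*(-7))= 6601/38695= 0.17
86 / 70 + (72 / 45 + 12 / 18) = 367 / 105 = 3.50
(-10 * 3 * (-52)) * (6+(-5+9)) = 15600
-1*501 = -501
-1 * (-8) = 8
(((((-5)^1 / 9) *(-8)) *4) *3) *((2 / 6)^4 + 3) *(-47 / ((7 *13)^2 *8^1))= -229360 / 2012283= -0.11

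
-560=-560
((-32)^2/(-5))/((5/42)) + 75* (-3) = -1945.32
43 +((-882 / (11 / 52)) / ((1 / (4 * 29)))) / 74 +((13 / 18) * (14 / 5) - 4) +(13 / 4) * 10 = -6462.38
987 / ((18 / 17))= 5593 / 6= 932.17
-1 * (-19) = 19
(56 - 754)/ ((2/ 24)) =-8376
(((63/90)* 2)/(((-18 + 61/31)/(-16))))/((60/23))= 2852/5325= 0.54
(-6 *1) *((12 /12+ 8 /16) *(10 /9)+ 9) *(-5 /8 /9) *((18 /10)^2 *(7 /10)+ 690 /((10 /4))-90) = 62756 /75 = 836.75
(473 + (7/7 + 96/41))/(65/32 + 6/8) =624960/3649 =171.27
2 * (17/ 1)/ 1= 34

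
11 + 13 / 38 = 431 / 38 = 11.34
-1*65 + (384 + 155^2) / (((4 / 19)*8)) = 461691 / 32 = 14427.84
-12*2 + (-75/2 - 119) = -361/2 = -180.50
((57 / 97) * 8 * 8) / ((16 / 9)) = 2052 / 97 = 21.15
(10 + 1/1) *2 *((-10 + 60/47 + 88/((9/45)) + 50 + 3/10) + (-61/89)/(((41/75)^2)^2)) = 616175769614229/59100791315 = 10425.85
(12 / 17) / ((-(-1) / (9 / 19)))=108 / 323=0.33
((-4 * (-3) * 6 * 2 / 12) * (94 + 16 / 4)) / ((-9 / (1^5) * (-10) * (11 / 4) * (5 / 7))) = 5488 / 825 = 6.65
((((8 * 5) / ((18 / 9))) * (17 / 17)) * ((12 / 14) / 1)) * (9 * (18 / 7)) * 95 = 1846800 / 49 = 37689.80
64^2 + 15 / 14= 57359 / 14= 4097.07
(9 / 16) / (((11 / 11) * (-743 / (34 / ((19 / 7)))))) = -1071 / 112936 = -0.01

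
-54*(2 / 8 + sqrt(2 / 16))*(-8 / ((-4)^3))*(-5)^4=-16875*sqrt(2) / 16 - 16875 / 16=-2546.24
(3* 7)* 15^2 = 4725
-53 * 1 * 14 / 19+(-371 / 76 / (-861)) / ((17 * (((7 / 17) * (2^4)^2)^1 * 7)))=-4579362763 / 117261312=-39.05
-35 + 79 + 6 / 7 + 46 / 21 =988 / 21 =47.05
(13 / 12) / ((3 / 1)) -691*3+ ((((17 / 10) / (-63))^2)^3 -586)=-166227414442353612431 / 62523502209000000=-2658.64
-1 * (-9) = 9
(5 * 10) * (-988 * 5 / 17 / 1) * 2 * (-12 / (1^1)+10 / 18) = 50882000 / 153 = 332562.09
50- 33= 17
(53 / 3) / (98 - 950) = -53 / 2556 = -0.02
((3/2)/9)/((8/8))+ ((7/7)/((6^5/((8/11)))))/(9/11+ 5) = 10369/62208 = 0.17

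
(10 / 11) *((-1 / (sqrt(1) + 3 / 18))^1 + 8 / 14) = -20 / 77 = -0.26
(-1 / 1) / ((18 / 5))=-5 / 18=-0.28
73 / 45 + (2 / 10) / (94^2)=645037 / 397620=1.62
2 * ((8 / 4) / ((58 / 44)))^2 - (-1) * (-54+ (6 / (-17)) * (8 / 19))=-13458434 / 271643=-49.54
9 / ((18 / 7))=7 / 2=3.50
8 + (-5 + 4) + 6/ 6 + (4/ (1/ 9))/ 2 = 26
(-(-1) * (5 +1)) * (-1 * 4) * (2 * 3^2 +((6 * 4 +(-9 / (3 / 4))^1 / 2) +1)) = -888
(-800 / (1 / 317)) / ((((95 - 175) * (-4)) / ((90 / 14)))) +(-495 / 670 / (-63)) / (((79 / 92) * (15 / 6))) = -1887614101 / 370510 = -5094.64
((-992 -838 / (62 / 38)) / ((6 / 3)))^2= 544615569 / 961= 566717.55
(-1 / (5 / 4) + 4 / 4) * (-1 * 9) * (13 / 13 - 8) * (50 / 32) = 315 / 16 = 19.69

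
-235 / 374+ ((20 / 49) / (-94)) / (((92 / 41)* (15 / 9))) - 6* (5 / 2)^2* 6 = -2234906033 / 9905203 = -225.63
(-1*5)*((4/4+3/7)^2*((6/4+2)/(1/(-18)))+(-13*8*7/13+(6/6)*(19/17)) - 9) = 114510/119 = 962.27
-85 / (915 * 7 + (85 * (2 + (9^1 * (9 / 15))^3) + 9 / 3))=-2125 / 499061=-0.00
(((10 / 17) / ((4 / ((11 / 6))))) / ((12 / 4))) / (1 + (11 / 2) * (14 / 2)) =0.00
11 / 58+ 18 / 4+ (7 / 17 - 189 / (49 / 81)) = -1060586 / 3451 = -307.33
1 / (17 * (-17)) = -1 / 289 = -0.00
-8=-8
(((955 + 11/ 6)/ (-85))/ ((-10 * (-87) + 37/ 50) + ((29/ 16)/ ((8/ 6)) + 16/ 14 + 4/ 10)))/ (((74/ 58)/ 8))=-1491741440/ 18463904391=-0.08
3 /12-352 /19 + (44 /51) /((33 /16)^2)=-6935237 /383724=-18.07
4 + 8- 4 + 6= 14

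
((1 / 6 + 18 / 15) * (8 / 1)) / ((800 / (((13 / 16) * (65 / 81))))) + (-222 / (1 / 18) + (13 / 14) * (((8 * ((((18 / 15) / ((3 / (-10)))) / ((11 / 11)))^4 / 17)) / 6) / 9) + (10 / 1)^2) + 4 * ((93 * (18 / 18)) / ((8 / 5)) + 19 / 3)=-336463052249 / 92534400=-3636.09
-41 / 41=-1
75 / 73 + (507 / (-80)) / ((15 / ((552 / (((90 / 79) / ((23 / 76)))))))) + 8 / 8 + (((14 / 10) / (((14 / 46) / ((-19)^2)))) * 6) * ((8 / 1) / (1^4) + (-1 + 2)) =745755009233 / 8322000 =89612.47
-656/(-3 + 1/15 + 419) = -9840/6241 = -1.58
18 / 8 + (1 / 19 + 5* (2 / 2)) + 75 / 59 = 8.57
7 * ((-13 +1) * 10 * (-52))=43680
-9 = -9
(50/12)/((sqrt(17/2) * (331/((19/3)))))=475 * sqrt(34)/101286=0.03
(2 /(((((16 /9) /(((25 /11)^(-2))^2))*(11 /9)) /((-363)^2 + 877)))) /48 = 2383449651 /25000000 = 95.34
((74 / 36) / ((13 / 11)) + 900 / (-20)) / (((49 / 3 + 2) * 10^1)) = -10123 / 42900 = -0.24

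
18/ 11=1.64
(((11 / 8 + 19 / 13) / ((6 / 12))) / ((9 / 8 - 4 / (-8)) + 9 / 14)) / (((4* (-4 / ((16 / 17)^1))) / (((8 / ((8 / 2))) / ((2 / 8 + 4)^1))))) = -33040 / 477139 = -0.07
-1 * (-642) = 642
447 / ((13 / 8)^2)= 169.28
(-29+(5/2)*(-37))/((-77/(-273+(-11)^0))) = -33048/77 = -429.19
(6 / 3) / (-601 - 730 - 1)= -1 / 666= -0.00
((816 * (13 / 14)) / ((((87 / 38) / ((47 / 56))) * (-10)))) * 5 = -197353 / 1421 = -138.88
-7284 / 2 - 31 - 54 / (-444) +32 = -269425 / 74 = -3640.88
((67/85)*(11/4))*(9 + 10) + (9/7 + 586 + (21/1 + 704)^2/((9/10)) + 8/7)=12523361329/21420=584657.39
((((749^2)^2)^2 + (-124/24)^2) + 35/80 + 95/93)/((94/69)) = 10169663045294475365470961243/139872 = 72706925226596283498276.72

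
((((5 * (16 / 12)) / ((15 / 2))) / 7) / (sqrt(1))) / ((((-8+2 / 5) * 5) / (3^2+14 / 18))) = -352 / 10773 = -0.03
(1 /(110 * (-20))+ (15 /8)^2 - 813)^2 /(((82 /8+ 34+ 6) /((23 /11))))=4668427297849247 /171219840000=27265.69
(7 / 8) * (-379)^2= 1005487 / 8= 125685.88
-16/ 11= -1.45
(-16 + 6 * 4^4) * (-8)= -12160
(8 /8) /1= 1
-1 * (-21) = 21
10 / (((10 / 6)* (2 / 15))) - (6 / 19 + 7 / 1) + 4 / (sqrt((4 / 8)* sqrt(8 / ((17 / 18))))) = 2* 17^(1 / 4)* sqrt(6) / 3 + 716 / 19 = 41.00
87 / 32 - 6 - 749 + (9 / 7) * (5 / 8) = -168331 / 224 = -751.48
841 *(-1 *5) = -4205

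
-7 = -7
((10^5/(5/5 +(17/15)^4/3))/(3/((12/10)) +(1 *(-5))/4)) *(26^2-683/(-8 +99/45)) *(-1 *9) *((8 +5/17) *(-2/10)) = 17745749932500000/29012557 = 611657563.74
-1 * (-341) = 341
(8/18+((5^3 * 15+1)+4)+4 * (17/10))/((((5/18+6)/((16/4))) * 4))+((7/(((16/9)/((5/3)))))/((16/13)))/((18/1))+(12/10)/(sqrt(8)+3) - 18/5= 261149747/867840 - 12 * sqrt(2)/5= 297.53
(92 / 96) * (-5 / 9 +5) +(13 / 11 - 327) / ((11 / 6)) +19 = -504620 / 3267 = -154.46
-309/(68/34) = -309/2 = -154.50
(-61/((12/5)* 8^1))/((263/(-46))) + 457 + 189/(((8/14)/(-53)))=-215519381/12624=-17072.19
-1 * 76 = -76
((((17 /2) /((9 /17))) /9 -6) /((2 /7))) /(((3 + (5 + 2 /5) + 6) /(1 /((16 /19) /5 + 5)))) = -2270975 /11454048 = -0.20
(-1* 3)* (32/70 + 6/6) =-153/35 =-4.37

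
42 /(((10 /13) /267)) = 72891 /5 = 14578.20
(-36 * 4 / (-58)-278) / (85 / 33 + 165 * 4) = -52734 / 126817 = -0.42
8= 8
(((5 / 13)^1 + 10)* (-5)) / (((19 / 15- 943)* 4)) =10125 / 734552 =0.01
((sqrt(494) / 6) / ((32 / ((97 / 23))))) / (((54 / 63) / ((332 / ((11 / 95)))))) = 5353915 *sqrt(494) / 72864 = 1633.13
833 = 833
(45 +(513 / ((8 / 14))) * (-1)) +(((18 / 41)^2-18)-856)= -11609371 / 6724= -1726.56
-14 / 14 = -1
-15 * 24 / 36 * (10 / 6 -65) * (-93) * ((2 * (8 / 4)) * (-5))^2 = -23560000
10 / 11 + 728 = 728.91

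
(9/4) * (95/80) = 2.67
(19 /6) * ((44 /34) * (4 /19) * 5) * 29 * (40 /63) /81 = 255200 /260253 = 0.98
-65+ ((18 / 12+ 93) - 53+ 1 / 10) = -117 / 5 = -23.40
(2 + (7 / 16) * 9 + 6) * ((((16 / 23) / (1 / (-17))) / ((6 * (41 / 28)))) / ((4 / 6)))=-22729 / 943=-24.10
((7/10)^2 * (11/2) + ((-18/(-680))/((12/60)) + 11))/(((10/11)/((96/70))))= 20.86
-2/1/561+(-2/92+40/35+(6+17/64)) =42678785/5780544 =7.38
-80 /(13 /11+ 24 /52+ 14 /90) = -44.47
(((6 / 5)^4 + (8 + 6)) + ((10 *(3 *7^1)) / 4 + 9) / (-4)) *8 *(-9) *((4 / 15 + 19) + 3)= -3499986 / 3125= -1120.00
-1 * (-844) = 844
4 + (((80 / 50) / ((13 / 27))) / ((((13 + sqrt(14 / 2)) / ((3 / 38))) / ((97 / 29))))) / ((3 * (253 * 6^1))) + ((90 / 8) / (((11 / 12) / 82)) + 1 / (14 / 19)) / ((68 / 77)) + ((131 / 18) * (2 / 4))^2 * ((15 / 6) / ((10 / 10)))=36186354586567 / 30713268960 - 97 * sqrt(7) / 81550755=1178.20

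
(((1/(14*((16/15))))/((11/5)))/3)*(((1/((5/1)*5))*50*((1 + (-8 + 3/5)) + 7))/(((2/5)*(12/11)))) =0.03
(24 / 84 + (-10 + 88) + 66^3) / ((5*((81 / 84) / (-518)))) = -834195488 / 27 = -30896129.19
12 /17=0.71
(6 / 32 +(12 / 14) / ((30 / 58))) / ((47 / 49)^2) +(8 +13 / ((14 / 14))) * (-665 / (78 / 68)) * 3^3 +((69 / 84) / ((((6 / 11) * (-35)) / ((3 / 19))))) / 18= -790947439286861 / 2406197430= -328712.61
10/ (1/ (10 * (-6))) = -600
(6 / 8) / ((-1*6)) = -1 / 8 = -0.12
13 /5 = 2.60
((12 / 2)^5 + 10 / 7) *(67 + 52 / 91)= 25751066 / 49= 525531.96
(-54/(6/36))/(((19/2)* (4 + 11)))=-216/95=-2.27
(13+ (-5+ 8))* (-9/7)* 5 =-720/7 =-102.86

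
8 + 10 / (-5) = 6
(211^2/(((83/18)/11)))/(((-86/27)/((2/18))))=-13222737/3569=-3704.89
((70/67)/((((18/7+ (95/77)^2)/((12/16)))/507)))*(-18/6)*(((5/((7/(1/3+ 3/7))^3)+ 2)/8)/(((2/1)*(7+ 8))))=-5012778199/2059465296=-2.43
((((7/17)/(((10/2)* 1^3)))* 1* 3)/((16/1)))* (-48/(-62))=63/5270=0.01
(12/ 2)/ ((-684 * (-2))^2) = 1/ 311904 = 0.00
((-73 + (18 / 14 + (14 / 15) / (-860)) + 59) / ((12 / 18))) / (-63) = 574099 / 1896300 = 0.30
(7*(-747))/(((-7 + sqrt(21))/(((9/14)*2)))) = 6723*sqrt(21)/28 + 6723/4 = 2781.06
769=769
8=8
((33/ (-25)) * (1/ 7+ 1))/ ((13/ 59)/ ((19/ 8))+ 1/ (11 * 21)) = -9766152/ 628625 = -15.54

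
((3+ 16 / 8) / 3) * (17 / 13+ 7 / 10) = 87 / 26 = 3.35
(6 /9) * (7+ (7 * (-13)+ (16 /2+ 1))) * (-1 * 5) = 250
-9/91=-0.10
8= 8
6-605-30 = -629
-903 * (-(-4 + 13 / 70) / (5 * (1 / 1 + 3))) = -34443 / 200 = -172.22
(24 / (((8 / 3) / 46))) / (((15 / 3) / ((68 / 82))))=14076 / 205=68.66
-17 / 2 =-8.50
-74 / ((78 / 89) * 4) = -3293 / 156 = -21.11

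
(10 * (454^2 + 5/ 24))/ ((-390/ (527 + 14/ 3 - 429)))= -380902753/ 702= -542596.51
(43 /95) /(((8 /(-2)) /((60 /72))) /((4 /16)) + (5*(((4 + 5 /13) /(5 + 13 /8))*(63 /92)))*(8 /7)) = -681421 /25006128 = -0.03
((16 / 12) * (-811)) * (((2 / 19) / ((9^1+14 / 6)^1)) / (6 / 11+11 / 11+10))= -35684 / 41021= -0.87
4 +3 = 7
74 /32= 37 /16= 2.31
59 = 59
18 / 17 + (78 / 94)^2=65619 / 37553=1.75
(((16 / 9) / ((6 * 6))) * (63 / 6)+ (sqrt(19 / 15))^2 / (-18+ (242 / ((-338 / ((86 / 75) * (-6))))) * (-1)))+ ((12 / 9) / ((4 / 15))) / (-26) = 242428 / 894699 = 0.27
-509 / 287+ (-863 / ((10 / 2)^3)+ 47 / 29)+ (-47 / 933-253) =-252478227817 / 970669875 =-260.11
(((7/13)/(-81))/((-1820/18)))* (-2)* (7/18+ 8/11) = -17/115830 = -0.00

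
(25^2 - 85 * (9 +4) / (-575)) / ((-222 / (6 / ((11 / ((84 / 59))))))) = -6056064 / 2761495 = -2.19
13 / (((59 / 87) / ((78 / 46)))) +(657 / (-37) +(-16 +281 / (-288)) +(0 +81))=1139063143 / 14460192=78.77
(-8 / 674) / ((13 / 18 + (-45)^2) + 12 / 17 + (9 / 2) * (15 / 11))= -3366 / 576405811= -0.00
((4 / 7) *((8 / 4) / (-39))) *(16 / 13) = -128 / 3549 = -0.04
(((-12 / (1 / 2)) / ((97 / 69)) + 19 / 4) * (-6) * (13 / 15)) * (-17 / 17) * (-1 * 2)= 62153 / 485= 128.15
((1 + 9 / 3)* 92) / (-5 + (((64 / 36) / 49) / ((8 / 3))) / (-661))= -35757456 / 485837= -73.60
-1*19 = -19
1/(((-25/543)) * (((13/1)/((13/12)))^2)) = -181/1200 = -0.15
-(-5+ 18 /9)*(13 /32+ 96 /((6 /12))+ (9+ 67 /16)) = 19737 /32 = 616.78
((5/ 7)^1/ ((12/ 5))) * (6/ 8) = 25/ 112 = 0.22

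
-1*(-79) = 79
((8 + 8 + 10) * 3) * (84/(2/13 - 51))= -128.86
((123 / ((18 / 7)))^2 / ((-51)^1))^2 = 6784652161 / 3370896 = 2012.71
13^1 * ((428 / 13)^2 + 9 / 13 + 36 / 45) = 917181 / 65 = 14110.48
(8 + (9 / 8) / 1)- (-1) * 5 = 113 / 8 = 14.12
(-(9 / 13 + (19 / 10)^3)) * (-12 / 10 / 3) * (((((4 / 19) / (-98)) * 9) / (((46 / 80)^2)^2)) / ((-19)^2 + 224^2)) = -1809414144 / 171164554839551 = -0.00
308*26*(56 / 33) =40768 / 3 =13589.33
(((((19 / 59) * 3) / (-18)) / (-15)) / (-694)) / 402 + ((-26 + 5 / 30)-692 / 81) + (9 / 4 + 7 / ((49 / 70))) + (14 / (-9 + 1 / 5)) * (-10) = -303953009317 / 48887067240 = -6.22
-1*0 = 0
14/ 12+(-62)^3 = -1429961/ 6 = -238326.83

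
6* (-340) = -2040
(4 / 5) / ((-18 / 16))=-32 / 45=-0.71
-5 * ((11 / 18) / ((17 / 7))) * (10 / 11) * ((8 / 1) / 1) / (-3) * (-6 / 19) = -2800 / 2907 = -0.96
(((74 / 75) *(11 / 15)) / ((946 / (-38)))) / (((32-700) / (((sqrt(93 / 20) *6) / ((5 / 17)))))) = 11951 *sqrt(465) / 134643750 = 0.00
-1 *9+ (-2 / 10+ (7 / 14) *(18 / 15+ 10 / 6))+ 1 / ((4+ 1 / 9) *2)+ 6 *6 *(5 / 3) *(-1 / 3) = -15343 / 555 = -27.65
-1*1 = -1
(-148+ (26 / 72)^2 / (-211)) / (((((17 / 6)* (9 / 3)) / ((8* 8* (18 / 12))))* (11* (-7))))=161886628 / 7457373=21.71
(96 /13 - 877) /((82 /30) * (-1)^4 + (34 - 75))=24225 /1066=22.73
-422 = -422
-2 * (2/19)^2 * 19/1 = -8/19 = -0.42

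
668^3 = 298077632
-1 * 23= -23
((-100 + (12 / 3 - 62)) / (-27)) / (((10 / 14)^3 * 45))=54194 / 151875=0.36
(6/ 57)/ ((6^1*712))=1/ 40584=0.00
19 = 19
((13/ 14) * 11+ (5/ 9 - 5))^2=528529/ 15876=33.29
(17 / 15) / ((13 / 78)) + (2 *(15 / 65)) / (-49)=21628 / 3185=6.79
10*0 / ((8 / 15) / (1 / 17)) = 0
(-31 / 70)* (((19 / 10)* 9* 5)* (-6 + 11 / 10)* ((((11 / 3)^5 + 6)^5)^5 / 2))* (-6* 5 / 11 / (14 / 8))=-11016680180258516025652446281640767097989276064854905924976403955279347120051673833653280598643146536326639669225424904856520153489161 / 1779040196915286898309048031214508989334160871262472595336990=-6192485250957542393538471000000000000000000000000000000000000000000000000.00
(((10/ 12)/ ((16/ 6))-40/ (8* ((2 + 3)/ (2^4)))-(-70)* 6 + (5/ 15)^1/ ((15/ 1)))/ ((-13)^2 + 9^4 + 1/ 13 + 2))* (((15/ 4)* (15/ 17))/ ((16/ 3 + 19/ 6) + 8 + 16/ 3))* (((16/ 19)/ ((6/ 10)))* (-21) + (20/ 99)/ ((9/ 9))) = -260473236725/ 977620200744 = -0.27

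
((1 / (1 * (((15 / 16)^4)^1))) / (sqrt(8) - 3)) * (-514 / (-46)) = -16842752 / 388125 - 33685504 * sqrt(2) / 1164375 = -84.31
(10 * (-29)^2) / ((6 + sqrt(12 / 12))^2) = 8410 / 49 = 171.63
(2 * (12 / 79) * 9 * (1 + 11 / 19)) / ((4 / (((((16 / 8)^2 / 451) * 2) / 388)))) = 3240 / 65664247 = 0.00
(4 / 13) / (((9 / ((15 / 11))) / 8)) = 160 / 429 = 0.37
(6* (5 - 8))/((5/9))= -162/5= -32.40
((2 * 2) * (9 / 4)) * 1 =9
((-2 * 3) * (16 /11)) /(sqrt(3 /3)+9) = -48 /55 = -0.87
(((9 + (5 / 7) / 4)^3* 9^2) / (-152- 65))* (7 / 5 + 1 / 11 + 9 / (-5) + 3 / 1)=-776.69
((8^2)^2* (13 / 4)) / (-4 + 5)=13312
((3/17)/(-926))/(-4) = 3/62968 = 0.00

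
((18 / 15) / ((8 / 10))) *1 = 3 / 2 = 1.50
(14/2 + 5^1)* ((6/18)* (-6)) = -24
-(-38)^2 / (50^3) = -361 / 31250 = -0.01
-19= -19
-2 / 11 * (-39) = 78 / 11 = 7.09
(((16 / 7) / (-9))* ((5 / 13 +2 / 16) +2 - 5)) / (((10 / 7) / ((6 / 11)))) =518 / 2145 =0.24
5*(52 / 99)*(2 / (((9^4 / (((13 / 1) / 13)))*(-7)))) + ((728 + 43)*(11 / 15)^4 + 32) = 724576283063 / 2841733125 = 254.98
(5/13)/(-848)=-5/11024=-0.00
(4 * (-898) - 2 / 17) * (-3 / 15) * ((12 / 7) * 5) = 732792 / 119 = 6157.92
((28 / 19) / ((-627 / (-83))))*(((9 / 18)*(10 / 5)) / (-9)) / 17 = -2324 / 1822689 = -0.00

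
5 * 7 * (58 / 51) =2030 / 51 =39.80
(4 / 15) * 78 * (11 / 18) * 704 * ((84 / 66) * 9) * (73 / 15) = 37413376 / 75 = 498845.01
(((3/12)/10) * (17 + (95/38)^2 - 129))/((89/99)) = -2.94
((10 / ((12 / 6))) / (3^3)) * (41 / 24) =205 / 648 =0.32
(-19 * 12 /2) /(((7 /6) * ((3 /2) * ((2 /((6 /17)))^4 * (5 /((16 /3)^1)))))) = -196992 /2923235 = -0.07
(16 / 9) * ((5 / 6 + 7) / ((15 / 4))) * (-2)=-3008 / 405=-7.43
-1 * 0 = 0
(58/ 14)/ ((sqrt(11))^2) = 29/ 77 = 0.38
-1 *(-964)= 964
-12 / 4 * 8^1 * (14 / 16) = -21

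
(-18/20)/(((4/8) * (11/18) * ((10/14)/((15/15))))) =-1134/275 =-4.12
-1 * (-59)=59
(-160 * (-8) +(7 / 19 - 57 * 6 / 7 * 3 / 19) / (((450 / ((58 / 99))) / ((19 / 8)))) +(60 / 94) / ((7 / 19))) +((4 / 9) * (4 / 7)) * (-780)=63529938349 / 58627800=1083.61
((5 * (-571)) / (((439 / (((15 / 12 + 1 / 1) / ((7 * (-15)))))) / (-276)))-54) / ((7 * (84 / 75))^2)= -1.50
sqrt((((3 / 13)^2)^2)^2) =81 / 28561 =0.00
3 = 3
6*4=24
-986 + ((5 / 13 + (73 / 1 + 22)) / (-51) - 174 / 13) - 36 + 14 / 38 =-1004743 / 969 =-1036.89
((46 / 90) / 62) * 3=23 / 930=0.02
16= 16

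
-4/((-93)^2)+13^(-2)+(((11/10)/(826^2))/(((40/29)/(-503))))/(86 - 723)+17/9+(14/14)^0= 56574273823330909/19546489372737600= 2.89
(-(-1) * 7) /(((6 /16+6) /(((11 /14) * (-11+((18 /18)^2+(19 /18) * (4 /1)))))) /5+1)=80080 /8227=9.73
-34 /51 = -2 /3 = -0.67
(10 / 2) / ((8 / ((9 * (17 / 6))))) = 255 / 16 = 15.94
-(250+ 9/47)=-11759/47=-250.19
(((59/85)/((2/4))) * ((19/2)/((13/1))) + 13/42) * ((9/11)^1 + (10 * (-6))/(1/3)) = -40370679/170170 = -237.24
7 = 7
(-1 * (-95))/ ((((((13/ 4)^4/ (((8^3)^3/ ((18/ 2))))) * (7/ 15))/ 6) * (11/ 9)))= 293775763046400/ 2199197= 133583195.61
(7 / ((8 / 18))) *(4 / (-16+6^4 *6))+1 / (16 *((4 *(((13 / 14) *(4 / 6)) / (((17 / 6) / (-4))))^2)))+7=2359694197 / 335728640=7.03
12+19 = 31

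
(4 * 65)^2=67600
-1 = -1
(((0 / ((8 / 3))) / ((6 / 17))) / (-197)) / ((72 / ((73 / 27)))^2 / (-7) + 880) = 0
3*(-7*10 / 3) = -70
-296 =-296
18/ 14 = 1.29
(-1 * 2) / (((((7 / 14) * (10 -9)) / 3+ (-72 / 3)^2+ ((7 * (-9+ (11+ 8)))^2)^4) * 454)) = -6 / 785165896200784739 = -0.00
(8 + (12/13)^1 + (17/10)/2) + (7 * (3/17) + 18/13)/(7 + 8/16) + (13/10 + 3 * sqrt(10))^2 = 39 * sqrt(10)/5 + 1125027/11050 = 126.48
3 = 3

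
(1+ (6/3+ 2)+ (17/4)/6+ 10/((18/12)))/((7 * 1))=99/56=1.77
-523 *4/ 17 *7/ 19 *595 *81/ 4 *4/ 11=-41515740/ 209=-198639.90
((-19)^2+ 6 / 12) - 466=-209 / 2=-104.50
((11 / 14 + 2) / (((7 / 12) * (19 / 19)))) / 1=234 / 49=4.78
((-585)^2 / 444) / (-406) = -114075 / 60088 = -1.90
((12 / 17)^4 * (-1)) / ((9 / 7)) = -16128 / 83521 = -0.19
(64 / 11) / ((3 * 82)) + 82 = 110978 / 1353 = 82.02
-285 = -285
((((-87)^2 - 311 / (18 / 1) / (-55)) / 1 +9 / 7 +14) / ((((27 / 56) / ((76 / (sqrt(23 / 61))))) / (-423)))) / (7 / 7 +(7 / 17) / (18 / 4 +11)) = -395774642083952 * sqrt(1403) / 18477855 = -802278669.42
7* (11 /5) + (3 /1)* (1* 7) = 182 /5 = 36.40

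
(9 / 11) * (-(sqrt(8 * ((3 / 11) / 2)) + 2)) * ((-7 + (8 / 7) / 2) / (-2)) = -405 / 77 - 405 * sqrt(33) / 847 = -8.01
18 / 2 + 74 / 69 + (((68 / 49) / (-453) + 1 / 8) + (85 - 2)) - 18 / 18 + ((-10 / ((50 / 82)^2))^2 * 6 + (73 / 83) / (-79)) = 1854774728259439279 / 418443970875000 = 4432.55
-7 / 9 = -0.78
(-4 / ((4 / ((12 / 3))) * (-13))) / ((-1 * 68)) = -1 / 221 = -0.00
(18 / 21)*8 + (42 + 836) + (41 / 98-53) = 81563 / 98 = 832.28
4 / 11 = 0.36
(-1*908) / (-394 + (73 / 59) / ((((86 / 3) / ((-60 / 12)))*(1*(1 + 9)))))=9214384 / 3998531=2.30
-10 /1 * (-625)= 6250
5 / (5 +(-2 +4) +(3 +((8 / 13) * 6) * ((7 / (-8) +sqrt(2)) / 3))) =1885 / 3236-65 * sqrt(2) / 809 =0.47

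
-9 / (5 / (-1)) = 9 / 5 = 1.80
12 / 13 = 0.92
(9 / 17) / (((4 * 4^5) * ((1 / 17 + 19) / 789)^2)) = 1175873 / 5308416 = 0.22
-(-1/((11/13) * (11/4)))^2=-2704/14641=-0.18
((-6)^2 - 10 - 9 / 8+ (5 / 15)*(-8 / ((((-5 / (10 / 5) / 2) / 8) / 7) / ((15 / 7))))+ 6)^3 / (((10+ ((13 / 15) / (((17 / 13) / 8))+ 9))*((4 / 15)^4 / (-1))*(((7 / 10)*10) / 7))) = -156046231972265625 / 812253184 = -192115260.42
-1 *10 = -10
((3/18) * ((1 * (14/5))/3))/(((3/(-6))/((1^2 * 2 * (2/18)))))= -28/405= -0.07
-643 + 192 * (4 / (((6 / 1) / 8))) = 381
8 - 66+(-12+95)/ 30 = -1657/ 30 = -55.23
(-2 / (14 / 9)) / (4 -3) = -9 / 7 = -1.29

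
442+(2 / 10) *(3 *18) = 2264 / 5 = 452.80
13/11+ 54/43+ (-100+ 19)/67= 38938/31691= 1.23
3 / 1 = 3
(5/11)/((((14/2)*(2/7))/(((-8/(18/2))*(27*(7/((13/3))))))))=-1260/143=-8.81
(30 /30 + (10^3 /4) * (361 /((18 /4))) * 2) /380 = 361009 /3420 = 105.56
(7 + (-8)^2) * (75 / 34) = 5325 / 34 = 156.62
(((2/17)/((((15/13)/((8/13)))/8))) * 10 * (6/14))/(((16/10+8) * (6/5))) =200/1071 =0.19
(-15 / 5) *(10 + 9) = -57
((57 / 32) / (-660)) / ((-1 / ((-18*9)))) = -0.44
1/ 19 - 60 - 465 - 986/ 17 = -11076/ 19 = -582.95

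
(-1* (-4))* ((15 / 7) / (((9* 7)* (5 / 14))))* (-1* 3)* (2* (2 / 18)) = -16 / 63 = -0.25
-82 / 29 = -2.83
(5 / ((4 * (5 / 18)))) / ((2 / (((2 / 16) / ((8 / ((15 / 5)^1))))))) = 27 / 256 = 0.11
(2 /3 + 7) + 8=47 /3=15.67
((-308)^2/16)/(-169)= -5929/169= -35.08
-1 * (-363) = 363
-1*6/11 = -6/11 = -0.55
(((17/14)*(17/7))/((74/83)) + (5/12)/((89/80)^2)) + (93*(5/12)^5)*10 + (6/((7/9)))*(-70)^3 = -1575869034973610189/595569977856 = -2645984.68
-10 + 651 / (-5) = -140.20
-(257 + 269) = -526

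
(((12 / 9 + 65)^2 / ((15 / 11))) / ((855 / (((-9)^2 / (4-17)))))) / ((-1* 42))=435611 / 778050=0.56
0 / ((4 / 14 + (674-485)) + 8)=0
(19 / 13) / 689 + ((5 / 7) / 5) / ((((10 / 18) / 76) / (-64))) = -392100967 / 313495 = -1250.74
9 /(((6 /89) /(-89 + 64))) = -6675 /2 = -3337.50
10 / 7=1.43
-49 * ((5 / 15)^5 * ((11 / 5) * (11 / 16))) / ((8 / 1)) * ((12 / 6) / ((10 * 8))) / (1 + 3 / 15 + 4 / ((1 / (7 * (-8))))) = 5929 / 1385994240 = 0.00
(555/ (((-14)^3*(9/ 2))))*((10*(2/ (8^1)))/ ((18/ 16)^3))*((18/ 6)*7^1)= -59200/ 35721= -1.66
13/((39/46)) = 15.33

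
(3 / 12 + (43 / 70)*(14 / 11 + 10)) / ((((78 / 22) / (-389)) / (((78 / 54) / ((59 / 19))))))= -27221053 / 74340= -366.17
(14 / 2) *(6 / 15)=14 / 5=2.80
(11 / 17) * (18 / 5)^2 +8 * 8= 30764 / 425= 72.39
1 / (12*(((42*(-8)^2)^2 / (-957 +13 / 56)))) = -0.00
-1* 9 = -9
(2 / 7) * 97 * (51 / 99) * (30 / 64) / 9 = 8245 / 11088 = 0.74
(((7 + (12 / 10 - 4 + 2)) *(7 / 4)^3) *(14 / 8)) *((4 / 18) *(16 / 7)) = 10633 / 360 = 29.54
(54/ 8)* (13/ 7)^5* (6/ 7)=30074733/ 235298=127.82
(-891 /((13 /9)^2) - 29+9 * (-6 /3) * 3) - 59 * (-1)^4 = -96169 /169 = -569.05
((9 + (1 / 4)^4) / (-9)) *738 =-94505 / 128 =-738.32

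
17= 17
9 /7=1.29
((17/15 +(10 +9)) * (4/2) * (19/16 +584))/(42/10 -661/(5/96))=-471271/253740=-1.86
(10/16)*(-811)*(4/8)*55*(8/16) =-223025/32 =-6969.53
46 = 46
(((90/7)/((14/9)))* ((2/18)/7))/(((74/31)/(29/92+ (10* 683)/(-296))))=-13509180/10800041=-1.25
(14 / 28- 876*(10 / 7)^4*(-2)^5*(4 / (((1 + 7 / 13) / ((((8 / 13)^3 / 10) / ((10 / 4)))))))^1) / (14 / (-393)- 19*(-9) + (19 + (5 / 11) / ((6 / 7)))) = 9929011104507 / 668308441073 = 14.86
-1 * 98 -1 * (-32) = -66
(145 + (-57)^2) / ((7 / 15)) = 50910 / 7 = 7272.86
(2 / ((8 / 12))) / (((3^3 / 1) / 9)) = 1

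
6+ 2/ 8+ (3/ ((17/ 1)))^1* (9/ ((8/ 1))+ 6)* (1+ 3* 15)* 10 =39755/ 68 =584.63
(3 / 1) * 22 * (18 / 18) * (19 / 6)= 209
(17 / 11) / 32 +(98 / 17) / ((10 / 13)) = 225669 / 29920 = 7.54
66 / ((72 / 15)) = 55 / 4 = 13.75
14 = 14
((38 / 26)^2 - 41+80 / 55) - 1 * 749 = -1461935 / 1859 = -786.41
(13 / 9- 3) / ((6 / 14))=-98 / 27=-3.63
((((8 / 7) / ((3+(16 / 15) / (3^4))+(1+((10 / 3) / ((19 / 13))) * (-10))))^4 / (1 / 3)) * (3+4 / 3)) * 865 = 3193588644050623528125 / 20768954919387175653376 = 0.15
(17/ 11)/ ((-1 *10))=-17/ 110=-0.15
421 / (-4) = -421 / 4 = -105.25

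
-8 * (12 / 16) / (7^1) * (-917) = 786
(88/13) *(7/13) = 3.64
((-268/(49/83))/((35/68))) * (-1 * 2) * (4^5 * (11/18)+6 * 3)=17527916096/15435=1135595.47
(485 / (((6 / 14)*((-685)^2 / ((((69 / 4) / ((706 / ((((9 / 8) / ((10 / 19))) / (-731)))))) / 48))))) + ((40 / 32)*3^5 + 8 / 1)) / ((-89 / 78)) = -3014909267874544209 / 11034767538252800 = -273.22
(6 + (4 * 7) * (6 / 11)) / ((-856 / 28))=-819 / 1177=-0.70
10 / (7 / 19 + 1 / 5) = 475 / 27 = 17.59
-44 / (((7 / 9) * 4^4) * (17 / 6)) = -297 / 3808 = -0.08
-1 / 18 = -0.06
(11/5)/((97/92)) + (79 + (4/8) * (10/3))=120406/1455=82.75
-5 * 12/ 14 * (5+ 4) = -38.57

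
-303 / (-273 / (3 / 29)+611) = 101 / 676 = 0.15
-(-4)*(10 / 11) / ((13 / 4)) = 160 / 143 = 1.12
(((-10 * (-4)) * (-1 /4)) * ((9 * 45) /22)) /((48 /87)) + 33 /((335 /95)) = -3824223 /11792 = -324.31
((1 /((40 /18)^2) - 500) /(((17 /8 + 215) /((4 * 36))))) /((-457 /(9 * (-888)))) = -12782021184 /2205025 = -5796.77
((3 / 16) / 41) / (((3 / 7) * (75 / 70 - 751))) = -49 / 3443672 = -0.00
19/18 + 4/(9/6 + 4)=353/198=1.78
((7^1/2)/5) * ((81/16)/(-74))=-567/11840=-0.05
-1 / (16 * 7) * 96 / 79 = -6 / 553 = -0.01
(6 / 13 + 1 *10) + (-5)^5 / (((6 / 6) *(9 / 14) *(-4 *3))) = 291719 / 702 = 415.55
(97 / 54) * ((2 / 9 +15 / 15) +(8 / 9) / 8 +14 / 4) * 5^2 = 217.05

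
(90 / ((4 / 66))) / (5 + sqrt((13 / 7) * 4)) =17325 / 41 - 990 * sqrt(91) / 41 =192.22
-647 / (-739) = 0.88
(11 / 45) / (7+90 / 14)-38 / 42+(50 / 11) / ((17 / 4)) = 1013063 / 5537070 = 0.18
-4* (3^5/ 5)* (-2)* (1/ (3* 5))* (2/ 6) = 216/ 25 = 8.64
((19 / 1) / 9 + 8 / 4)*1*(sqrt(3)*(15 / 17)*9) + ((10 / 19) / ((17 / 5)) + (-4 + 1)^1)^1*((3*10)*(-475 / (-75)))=-9190 / 17 + 555*sqrt(3) / 17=-484.04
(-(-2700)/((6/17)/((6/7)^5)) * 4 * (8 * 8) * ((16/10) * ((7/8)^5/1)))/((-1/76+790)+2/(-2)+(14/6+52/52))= 169536240/180649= 938.48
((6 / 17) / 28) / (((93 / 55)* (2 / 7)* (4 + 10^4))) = 55 / 21088432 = 0.00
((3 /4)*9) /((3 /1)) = 9 /4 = 2.25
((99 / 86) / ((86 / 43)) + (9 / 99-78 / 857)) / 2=933101 / 3242888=0.29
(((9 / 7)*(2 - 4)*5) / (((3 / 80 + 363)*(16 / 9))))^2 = 202500 / 510262921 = 0.00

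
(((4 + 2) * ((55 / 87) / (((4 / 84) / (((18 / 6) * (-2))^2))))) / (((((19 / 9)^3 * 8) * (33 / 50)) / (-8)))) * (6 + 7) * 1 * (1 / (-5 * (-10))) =-23882040 / 198911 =-120.06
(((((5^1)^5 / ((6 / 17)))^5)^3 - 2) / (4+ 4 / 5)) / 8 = 378838536501407378613728201542133755541641448871814645826811856988044865 / 90275517038592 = 4196470415555273888230616000000000000000000000000000000000.00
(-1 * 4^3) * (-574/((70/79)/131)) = 27155776/5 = 5431155.20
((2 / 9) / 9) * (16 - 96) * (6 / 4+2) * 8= -4480 / 81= -55.31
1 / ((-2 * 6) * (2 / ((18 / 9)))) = -1 / 12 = -0.08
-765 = -765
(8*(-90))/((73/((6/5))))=-864/73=-11.84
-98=-98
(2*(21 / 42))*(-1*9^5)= -59049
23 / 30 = 0.77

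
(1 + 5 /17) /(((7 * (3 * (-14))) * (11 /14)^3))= -56 /6171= -0.01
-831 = -831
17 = 17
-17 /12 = -1.42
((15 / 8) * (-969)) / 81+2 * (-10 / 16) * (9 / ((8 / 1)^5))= -26460565 / 1179648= -22.43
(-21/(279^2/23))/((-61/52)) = 8372/1582767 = 0.01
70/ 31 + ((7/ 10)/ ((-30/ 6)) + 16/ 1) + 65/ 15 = 104399/ 4650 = 22.45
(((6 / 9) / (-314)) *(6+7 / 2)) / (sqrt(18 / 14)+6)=-133 / 38151+19 *sqrt(7) / 76302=-0.00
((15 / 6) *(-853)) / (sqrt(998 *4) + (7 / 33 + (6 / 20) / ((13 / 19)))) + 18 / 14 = 839885176896 / 514229642633-78493486500 *sqrt(998) / 73461377519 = -32.12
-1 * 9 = -9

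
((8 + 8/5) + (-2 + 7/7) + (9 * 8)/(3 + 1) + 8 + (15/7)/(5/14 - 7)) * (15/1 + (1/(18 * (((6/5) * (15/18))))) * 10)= 49588/93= 533.20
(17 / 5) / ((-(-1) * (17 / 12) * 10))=6 / 25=0.24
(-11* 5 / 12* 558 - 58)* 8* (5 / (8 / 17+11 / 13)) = -23121020 / 291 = -79453.68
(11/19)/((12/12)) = 11/19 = 0.58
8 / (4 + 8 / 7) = 14 / 9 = 1.56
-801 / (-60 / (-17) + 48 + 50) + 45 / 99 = -141157 / 18986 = -7.43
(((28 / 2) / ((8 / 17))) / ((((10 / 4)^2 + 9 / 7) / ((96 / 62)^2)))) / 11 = 1919232 / 2230481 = 0.86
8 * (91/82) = 364/41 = 8.88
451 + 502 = 953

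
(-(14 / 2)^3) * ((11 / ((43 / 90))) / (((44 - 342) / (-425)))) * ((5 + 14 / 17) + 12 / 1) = -1286121375 / 6407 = -200736.91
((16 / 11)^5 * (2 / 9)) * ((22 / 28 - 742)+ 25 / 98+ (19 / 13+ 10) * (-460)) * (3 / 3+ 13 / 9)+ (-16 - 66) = -5376007116206 / 251810559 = -21349.41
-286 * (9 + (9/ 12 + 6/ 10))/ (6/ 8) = -19734/ 5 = -3946.80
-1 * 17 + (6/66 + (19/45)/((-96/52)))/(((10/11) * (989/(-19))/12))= -15100597/890100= -16.97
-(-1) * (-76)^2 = 5776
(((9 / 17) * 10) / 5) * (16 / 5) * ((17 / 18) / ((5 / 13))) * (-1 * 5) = -208 / 5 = -41.60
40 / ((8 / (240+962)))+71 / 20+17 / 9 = 1082779 / 180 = 6015.44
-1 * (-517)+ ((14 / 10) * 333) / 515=517.91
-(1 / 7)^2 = -0.02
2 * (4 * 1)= 8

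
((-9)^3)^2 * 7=3720087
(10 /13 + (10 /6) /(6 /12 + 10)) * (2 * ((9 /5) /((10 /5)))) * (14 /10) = 152 /65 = 2.34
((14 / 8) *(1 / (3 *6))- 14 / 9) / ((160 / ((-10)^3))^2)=-56.97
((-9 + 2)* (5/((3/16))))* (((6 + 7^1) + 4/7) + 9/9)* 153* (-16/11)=6658560/11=605323.64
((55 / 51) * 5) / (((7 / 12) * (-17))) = -0.54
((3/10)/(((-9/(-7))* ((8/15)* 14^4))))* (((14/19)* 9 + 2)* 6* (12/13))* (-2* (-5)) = 1845/338884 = 0.01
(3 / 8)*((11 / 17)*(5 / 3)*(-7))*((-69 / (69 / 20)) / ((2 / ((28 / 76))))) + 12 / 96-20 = -24407 / 2584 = -9.45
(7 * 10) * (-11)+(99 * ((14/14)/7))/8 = -43021/56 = -768.23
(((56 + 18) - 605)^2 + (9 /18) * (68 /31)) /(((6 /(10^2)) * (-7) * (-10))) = 43704125 /651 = 67133.83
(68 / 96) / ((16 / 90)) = 255 / 64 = 3.98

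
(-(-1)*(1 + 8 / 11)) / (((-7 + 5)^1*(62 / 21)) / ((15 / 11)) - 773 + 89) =-5985 / 2385064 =-0.00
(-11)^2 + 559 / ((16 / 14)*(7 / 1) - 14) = 167 / 6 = 27.83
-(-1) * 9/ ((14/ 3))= 27/ 14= 1.93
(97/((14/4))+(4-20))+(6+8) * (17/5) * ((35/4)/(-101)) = 10733/1414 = 7.59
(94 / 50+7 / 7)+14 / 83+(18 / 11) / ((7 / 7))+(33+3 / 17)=14691212 / 388025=37.86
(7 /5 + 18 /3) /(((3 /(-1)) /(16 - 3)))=-481 /15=-32.07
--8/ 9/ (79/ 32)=0.36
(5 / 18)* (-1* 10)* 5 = -125 / 9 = -13.89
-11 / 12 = -0.92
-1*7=-7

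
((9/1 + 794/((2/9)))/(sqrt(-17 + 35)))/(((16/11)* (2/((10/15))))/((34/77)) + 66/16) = 27064* sqrt(2)/635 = 60.27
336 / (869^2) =336 / 755161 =0.00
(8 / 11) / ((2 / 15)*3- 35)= -40 / 1903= -0.02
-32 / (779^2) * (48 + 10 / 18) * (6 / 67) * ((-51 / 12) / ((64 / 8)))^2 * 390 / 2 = -432055 / 34238608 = -0.01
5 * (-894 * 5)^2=99904500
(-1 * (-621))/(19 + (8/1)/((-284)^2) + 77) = 6260922/967873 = 6.47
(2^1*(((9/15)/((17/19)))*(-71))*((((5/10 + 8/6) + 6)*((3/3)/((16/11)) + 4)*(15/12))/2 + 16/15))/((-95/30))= 19643073/27200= 722.17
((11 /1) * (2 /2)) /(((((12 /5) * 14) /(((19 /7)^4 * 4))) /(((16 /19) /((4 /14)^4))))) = 377245 /42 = 8982.02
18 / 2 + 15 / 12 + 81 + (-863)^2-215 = 744645.25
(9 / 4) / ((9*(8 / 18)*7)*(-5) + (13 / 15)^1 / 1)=-135 / 8348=-0.02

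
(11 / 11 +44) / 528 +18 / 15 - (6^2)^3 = -41056149 / 880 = -46654.71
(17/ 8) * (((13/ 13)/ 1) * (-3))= -51/ 8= -6.38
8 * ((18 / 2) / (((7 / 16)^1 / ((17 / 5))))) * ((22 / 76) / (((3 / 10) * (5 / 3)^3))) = 1938816 / 16625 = 116.62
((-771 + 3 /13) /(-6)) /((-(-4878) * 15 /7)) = 1169 /95121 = 0.01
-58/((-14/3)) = 87/7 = 12.43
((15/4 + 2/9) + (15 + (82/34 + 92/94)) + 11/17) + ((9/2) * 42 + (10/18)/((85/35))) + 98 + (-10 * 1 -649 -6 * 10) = -3919205/9588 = -408.76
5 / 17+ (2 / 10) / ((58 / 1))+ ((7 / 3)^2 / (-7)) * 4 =-124837 / 44370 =-2.81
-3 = -3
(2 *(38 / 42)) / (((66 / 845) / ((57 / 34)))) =305045 / 7854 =38.84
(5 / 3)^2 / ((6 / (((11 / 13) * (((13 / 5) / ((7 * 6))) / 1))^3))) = 0.00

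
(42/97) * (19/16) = 399/776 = 0.51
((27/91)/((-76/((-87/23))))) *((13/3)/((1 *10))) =783/122360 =0.01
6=6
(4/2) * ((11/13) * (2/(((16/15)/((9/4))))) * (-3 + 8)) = 7425/208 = 35.70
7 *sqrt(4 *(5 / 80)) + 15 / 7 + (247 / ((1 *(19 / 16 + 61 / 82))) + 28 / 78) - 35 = 9772723 / 98826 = 98.89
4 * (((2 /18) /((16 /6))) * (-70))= -35 /3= -11.67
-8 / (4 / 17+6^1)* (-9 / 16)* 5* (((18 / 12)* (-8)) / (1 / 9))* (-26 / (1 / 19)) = 10203570 / 53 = 192520.19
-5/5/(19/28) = -28/19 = -1.47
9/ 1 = 9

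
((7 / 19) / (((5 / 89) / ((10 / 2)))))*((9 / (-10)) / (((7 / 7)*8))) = -5607 / 1520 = -3.69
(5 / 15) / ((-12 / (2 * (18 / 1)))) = -1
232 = 232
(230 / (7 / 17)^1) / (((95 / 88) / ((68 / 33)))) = 425408 / 399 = 1066.19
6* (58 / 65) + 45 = 3273 / 65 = 50.35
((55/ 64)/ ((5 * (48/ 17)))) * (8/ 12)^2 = 0.03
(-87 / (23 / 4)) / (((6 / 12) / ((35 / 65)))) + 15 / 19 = -88083 / 5681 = -15.50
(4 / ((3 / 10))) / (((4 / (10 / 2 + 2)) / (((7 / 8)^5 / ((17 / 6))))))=588245 / 139264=4.22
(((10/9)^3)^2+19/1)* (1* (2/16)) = 11097379/4251528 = 2.61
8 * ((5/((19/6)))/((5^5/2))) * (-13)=-1248/11875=-0.11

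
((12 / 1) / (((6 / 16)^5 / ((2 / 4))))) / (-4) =-202.27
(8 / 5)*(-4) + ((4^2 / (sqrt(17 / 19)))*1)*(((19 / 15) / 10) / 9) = -32 / 5 + 152*sqrt(323) / 11475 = -6.16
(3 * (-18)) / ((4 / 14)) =-189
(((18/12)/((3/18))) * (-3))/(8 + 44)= -27/52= -0.52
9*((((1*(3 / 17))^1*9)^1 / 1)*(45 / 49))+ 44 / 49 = 1669 / 119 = 14.03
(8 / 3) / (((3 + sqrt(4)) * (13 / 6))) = 16 / 65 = 0.25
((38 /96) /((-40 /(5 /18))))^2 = 361 /47775744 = 0.00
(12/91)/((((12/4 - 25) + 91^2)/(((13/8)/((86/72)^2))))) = 648/35632079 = 0.00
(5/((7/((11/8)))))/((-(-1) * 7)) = 55/392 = 0.14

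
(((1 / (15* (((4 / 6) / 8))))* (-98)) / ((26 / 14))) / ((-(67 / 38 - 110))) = -104272 / 267345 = -0.39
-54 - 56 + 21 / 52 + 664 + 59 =31897 / 52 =613.40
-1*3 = -3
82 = 82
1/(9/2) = 2/9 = 0.22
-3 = -3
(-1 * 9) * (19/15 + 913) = -41142/5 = -8228.40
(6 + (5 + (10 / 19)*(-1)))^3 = 7880599 / 6859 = 1148.94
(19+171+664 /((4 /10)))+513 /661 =1223363 /661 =1850.78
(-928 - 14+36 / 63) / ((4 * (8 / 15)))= -441.29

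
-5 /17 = -0.29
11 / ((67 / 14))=154 / 67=2.30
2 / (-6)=-1 / 3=-0.33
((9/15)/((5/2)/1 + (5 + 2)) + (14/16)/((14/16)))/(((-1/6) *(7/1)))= -606/665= -0.91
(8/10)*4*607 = 9712/5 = 1942.40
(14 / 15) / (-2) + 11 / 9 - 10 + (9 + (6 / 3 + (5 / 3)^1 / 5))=94 / 45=2.09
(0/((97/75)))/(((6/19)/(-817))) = 0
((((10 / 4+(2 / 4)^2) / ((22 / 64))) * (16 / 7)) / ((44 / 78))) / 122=1248 / 4697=0.27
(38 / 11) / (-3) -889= -29375 / 33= -890.15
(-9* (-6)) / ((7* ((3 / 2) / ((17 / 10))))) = 8.74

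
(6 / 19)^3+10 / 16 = 0.66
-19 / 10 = -1.90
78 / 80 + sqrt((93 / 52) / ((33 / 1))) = sqrt(4433) / 286 + 39 / 40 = 1.21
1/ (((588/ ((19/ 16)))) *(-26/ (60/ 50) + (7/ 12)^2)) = -57/ 601916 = -0.00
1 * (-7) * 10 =-70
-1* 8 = -8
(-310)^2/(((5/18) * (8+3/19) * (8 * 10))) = 5301/10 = 530.10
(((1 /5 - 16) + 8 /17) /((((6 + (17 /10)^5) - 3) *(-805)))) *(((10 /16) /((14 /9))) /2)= 7329375 /32950740263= 0.00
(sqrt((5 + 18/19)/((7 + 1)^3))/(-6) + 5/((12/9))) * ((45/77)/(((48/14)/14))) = 1575/176 - 35 * sqrt(4294)/53504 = 8.91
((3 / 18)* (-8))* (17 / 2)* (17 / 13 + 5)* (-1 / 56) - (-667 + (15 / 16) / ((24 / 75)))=23249881 / 34944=665.35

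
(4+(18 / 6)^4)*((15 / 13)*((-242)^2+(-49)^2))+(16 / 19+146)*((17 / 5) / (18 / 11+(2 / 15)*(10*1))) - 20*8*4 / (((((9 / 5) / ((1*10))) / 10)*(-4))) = 652289364848 / 108927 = 5988316.62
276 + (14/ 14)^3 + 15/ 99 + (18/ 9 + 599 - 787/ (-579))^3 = 466654713921947954/ 2135149929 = 218558288.38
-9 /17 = -0.53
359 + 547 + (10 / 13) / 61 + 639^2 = 324517021 / 793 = 409227.01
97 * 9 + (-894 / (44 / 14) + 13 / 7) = 45461 / 77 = 590.40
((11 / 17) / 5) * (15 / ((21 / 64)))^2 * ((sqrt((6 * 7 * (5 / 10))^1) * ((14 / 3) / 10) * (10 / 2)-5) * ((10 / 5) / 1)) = -2252800 / 833 + 450560 * sqrt(21) / 357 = 3079.10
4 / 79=0.05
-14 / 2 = -7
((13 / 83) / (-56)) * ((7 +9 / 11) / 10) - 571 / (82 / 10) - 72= -1484524399 / 10481240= -141.64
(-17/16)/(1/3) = -51/16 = -3.19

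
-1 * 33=-33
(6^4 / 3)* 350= 151200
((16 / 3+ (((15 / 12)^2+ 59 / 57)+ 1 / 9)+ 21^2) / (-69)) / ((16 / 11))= -13514369 / 3020544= -4.47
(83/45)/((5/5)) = 83/45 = 1.84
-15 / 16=-0.94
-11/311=-0.04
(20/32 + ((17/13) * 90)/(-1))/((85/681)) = -1658235/1768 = -937.92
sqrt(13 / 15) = sqrt(195) / 15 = 0.93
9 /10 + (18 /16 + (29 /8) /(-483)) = 19489 /9660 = 2.02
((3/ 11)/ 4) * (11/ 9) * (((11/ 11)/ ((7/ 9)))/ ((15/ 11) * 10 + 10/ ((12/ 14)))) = 99/ 23380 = 0.00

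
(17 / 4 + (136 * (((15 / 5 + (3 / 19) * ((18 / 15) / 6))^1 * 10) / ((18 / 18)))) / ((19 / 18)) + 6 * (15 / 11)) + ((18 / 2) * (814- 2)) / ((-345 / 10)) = 3706.56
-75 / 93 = -25 / 31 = -0.81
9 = 9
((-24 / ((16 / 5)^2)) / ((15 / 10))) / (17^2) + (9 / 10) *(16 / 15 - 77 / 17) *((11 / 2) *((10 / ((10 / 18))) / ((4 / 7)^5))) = -74930173469 / 14796800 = -5063.94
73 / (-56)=-73 / 56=-1.30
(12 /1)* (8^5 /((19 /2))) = 786432 /19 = 41391.16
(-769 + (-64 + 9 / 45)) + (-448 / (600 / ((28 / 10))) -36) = -326584 / 375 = -870.89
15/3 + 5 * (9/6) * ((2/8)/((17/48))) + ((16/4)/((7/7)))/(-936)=40933/3978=10.29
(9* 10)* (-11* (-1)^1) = 990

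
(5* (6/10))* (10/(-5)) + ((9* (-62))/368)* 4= -555/46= -12.07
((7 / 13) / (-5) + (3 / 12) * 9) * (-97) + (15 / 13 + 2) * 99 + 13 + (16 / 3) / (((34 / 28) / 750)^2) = 152888823459 / 75140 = 2034719.50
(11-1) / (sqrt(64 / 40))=5 * sqrt(10) / 2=7.91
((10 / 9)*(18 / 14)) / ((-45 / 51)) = -34 / 21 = -1.62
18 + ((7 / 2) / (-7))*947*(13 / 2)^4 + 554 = -27028963 / 32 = -844655.09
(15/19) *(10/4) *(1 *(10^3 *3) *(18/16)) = 253125/38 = 6661.18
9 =9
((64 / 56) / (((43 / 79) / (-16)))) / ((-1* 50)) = 5056 / 7525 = 0.67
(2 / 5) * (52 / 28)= 26 / 35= 0.74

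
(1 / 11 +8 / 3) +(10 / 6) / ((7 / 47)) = 1074 / 77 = 13.95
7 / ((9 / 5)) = 35 / 9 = 3.89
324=324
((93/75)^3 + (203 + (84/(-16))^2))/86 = 58117281/21500000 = 2.70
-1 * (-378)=378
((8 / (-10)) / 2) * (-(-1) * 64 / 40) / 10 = -8 / 125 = -0.06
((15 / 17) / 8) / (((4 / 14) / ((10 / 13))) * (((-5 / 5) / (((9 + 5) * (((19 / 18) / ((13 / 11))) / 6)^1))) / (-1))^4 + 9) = 801706404828175 / 65562365641749576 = 0.01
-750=-750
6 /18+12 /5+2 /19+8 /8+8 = 3374 /285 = 11.84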